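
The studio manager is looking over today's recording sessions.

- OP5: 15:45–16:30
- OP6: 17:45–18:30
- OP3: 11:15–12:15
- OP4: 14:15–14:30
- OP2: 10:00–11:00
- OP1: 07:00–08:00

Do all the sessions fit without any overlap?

Sorted by start: OP1, OP2, OP3, OP4, OP5, OP6.
OP2 starts after OP1 ends, so OP1 has no further overlaps.
OP3 starts after OP2 ends, so OP2 has no further overlaps.
OP4 starts after OP3 ends, so OP3 has no further overlaps.
OP5 starts after OP4 ends, so OP4 has no further overlaps.
OP6 starts after OP5 ends.
Every pair is clear; the schedule has no overlaps.

Yes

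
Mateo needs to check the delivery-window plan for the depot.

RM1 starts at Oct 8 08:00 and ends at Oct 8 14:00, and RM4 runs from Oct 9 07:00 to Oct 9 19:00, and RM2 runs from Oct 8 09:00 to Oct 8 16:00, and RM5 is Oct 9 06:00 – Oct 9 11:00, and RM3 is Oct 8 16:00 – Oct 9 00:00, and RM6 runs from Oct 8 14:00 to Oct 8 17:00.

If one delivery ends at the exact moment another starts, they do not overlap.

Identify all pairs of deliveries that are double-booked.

RM1 & RM2, RM2 & RM6, RM3 & RM6, RM4 & RM5

Two intervals overlap when each starts before the other ends.
Sorted by start: RM1, RM2, RM6, RM3, RM5, RM4.
RM2 starts before RM1 ends → RM1 and RM2 overlap.
RM6 starts exactly when RM1 ends (back-to-back, no overlap), so nothing later overlaps RM1 either.
RM6 starts before RM2 ends → RM2 and RM6 overlap.
RM3 starts exactly when RM2 ends (back-to-back, no overlap), so nothing later overlaps RM2 either.
RM3 starts before RM6 ends → RM6 and RM3 overlap.
RM5 starts after RM6 ends, so nothing later overlaps RM6 either.
RM5 starts after RM3 ends, so nothing later overlaps RM3 either.
RM4 starts before RM5 ends → RM5 and RM4 overlap.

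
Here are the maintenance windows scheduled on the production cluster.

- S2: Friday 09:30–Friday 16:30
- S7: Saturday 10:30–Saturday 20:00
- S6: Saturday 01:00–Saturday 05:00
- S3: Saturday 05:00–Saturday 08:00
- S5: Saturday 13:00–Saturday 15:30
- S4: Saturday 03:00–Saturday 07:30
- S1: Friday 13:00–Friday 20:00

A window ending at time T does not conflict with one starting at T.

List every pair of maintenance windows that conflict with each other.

Sorted by start: S2, S1, S6, S4, S3, S7, S5.
S1 starts before S2 ends → S2 and S1 overlap.
S6 starts after S2 ends; S2 is clear from here.
S6 starts after S1 ends; S1 is clear from here.
S4 starts before S6 ends → S6 and S4 overlap.
S3 starts exactly when S6 ends (back-to-back, no overlap); S6 is clear from here.
S3 starts before S4 ends → S4 and S3 overlap.
S7 starts after S4 ends; S4 is clear from here.
S7 starts after S3 ends; S3 is clear from here.
S5 starts before S7 ends → S7 and S5 overlap.

S1 & S2, S3 & S4, S4 & S6, S5 & S7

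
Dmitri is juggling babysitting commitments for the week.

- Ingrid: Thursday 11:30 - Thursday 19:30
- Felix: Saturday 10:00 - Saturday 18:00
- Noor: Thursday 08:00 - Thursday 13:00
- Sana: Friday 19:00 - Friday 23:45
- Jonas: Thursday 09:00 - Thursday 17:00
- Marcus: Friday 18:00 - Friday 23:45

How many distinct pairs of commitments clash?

4

Two intervals overlap when each starts before the other ends.
Sorted by start: Noor, Jonas, Ingrid, Marcus, Sana, Felix.
Jonas starts before Noor ends → Noor and Jonas overlap.
Ingrid starts before Noor ends → Noor and Ingrid overlap.
Marcus starts after Noor ends, so nothing later overlaps Noor either.
Ingrid starts before Jonas ends → Jonas and Ingrid overlap.
Marcus starts after Jonas ends, so nothing later overlaps Jonas either.
Marcus starts after Ingrid ends, so nothing later overlaps Ingrid either.
Sana starts before Marcus ends → Marcus and Sana overlap.
Felix starts after Marcus ends.
Felix starts after Sana ends.
Overlapping pairs: Ingrid & Jonas, Ingrid & Noor, Jonas & Noor, Marcus & Sana — 4 in total.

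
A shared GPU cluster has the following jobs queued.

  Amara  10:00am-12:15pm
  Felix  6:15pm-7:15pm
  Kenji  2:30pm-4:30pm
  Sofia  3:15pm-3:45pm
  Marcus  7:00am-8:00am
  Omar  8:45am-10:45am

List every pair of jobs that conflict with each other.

Sorted by start: Marcus, Omar, Amara, Kenji, Sofia, Felix.
Omar starts after Marcus ends, so nothing later overlaps Marcus either.
Amara starts before Omar ends → Omar and Amara overlap.
Kenji starts after Omar ends, so nothing later overlaps Omar either.
Kenji starts after Amara ends, so nothing later overlaps Amara either.
Sofia starts before Kenji ends → Kenji and Sofia overlap.
Felix starts after Kenji ends.
Felix starts after Sofia ends.

Amara & Omar, Kenji & Sofia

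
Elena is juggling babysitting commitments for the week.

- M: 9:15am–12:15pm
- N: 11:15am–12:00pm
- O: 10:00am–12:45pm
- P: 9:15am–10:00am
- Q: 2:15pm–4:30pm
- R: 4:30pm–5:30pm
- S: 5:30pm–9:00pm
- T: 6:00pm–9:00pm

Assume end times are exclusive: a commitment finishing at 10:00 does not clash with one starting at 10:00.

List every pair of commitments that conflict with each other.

Two intervals overlap when each starts before the other ends.
Sorted by start: M, P, O, N, Q, R, S, T.
P starts before M ends → M and P overlap.
O starts before M ends → M and O overlap.
N starts before M ends → M and N overlap.
Q starts after M ends, so nothing later overlaps M either.
O starts exactly when P ends (back-to-back, no overlap), so nothing later overlaps P either.
N starts before O ends → O and N overlap.
Q starts after O ends, so nothing later overlaps O either.
Q starts after N ends, so nothing later overlaps N either.
R starts exactly when Q ends (back-to-back, no overlap), so nothing later overlaps Q either.
S starts exactly when R ends (back-to-back, no overlap), so nothing later overlaps R either.
T starts before S ends → S and T overlap.

M & N, M & O, M & P, N & O, S & T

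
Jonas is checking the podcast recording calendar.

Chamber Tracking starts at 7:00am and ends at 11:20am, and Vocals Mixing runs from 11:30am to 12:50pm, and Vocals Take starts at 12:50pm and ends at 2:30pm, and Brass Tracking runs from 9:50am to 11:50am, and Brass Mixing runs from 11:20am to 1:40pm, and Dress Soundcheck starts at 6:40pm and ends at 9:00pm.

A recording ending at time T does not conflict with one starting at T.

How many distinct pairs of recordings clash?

5

Sorted by start: Chamber Tracking, Brass Tracking, Brass Mixing, Vocals Mixing, Vocals Take, Dress Soundcheck.
Brass Tracking starts before Chamber Tracking ends → Chamber Tracking and Brass Tracking overlap.
Brass Mixing starts exactly when Chamber Tracking ends (back-to-back, no overlap), so Chamber Tracking has no further overlaps.
Brass Mixing starts before Brass Tracking ends → Brass Tracking and Brass Mixing overlap.
Vocals Mixing starts before Brass Tracking ends → Brass Tracking and Vocals Mixing overlap.
Vocals Take starts after Brass Tracking ends, so Brass Tracking has no further overlaps.
Vocals Mixing starts before Brass Mixing ends → Brass Mixing and Vocals Mixing overlap.
Vocals Take starts before Brass Mixing ends → Brass Mixing and Vocals Take overlap.
Dress Soundcheck starts after Brass Mixing ends.
Vocals Take starts exactly when Vocals Mixing ends (back-to-back, no overlap), so Vocals Mixing has no further overlaps.
Dress Soundcheck starts after Vocals Take ends.
Overlapping pairs: Brass Mixing & Brass Tracking, Brass Mixing & Vocals Mixing, Brass Mixing & Vocals Take, Brass Tracking & Chamber Tracking, Brass Tracking & Vocals Mixing — 5 in total.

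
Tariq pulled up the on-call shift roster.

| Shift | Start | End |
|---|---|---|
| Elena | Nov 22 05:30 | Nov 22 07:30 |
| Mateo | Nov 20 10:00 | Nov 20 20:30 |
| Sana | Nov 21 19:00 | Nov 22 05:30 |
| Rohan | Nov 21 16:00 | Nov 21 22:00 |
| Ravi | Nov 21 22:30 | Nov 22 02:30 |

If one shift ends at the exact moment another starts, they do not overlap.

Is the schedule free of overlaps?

Sorted by start: Mateo, Rohan, Sana, Ravi, Elena.
Rohan starts after Mateo ends — done with Mateo.
Sana starts before Rohan ends → Rohan and Sana overlap.
That's a conflict, so the schedule is not conflict-free.

No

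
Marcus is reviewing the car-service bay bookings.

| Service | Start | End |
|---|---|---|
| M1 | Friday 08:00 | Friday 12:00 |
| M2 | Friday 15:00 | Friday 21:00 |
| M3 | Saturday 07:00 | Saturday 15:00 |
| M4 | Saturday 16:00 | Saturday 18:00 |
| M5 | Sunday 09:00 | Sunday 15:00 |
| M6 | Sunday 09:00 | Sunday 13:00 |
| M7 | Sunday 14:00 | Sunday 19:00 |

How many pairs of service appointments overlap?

2

Check each pair: they overlap iff neither finishes before the other starts.
Sorted by start: M1, M2, M3, M4, M5, M6, M7.
M2 starts after M1 ends, so nothing later overlaps M1 either.
M3 starts after M2 ends, so nothing later overlaps M2 either.
M4 starts after M3 ends, so nothing later overlaps M3 either.
M5 starts after M4 ends, so nothing later overlaps M4 either.
M6 starts before M5 ends → M5 and M6 overlap.
M7 starts before M5 ends → M5 and M7 overlap.
M7 starts after M6 ends.
Overlapping pairs: M5 & M6, M5 & M7 — 2 in total.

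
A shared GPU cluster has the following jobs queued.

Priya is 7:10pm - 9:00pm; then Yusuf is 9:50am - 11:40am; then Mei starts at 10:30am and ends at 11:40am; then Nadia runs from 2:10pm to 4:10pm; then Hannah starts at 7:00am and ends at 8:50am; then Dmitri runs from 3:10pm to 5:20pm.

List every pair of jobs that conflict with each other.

Sorted by start: Hannah, Yusuf, Mei, Nadia, Dmitri, Priya.
Yusuf starts after Hannah ends, so Hannah has no further overlaps.
Mei starts before Yusuf ends → Yusuf and Mei overlap.
Nadia starts after Yusuf ends, so Yusuf has no further overlaps.
Nadia starts after Mei ends, so Mei has no further overlaps.
Dmitri starts before Nadia ends → Nadia and Dmitri overlap.
Priya starts after Nadia ends.
Priya starts after Dmitri ends.

Dmitri & Nadia, Mei & Yusuf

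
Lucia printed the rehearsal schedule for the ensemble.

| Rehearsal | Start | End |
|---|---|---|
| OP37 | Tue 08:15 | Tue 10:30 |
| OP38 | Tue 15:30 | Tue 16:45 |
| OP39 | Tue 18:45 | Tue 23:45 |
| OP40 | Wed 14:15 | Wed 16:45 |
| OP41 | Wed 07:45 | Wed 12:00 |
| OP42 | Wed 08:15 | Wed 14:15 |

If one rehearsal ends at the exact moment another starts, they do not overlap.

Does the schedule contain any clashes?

Two intervals overlap when each starts before the other ends.
Sorted by start: OP37, OP38, OP39, OP41, OP42, OP40.
OP38 starts after OP37 ends; OP37 is clear from here.
OP39 starts after OP38 ends; OP38 is clear from here.
OP41 starts after OP39 ends; OP39 is clear from here.
OP42 starts before OP41 ends → OP41 and OP42 overlap.
That's a conflict, so the schedule is not conflict-free.

Yes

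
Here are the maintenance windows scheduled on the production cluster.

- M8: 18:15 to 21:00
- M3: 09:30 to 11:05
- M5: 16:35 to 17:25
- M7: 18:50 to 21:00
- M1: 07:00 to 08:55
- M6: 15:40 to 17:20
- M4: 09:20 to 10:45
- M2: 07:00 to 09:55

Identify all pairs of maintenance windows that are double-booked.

Sorted by start: M1, M2, M4, M3, M6, M5, M8, M7.
M2 starts before M1 ends → M1 and M2 overlap.
M4 starts after M1 ends; M1 is clear from here.
M4 starts before M2 ends → M2 and M4 overlap.
M3 starts before M2 ends → M2 and M3 overlap.
M6 starts after M2 ends; M2 is clear from here.
M3 starts before M4 ends → M4 and M3 overlap.
M6 starts after M4 ends; M4 is clear from here.
M6 starts after M3 ends; M3 is clear from here.
M5 starts before M6 ends → M6 and M5 overlap.
M8 starts after M6 ends; M6 is clear from here.
M8 starts after M5 ends; M5 is clear from here.
M7 starts before M8 ends → M8 and M7 overlap.

M1 & M2, M2 & M3, M2 & M4, M3 & M4, M5 & M6, M7 & M8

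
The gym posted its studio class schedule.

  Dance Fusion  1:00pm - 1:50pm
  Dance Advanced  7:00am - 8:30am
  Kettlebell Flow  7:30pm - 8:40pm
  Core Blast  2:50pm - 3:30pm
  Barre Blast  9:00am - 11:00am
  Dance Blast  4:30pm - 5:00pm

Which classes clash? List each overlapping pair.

no conflicts

Sorted by start: Dance Advanced, Barre Blast, Dance Fusion, Core Blast, Dance Blast, Kettlebell Flow.
Barre Blast starts after Dance Advanced ends; Dance Advanced is clear from here.
Dance Fusion starts after Barre Blast ends; Barre Blast is clear from here.
Core Blast starts after Dance Fusion ends; Dance Fusion is clear from here.
Dance Blast starts after Core Blast ends; Core Blast is clear from here.
Kettlebell Flow starts after Dance Blast ends.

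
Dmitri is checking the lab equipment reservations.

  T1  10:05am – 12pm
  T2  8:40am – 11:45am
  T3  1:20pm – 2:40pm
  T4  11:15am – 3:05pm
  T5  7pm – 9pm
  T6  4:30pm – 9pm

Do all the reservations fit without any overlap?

Two intervals overlap when each starts before the other ends.
Sorted by start: T2, T1, T4, T3, T6, T5.
T1 starts before T2 ends → T2 and T1 overlap.
That's a conflict, so the schedule is not conflict-free.

No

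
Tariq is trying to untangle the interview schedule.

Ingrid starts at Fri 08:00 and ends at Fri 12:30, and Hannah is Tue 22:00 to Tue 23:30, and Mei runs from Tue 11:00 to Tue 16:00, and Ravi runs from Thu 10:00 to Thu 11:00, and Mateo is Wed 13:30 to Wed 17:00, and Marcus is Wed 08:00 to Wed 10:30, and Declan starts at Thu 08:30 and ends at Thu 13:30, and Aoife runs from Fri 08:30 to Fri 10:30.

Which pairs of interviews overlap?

Sorted by start: Mei, Hannah, Marcus, Mateo, Declan, Ravi, Ingrid, Aoife.
Hannah starts after Mei ends, so nothing later overlaps Mei either.
Marcus starts after Hannah ends, so nothing later overlaps Hannah either.
Mateo starts after Marcus ends, so nothing later overlaps Marcus either.
Declan starts after Mateo ends, so nothing later overlaps Mateo either.
Ravi starts before Declan ends → Declan and Ravi overlap.
Ingrid starts after Declan ends, so nothing later overlaps Declan either.
Ingrid starts after Ravi ends, so nothing later overlaps Ravi either.
Aoife starts before Ingrid ends → Ingrid and Aoife overlap.

Aoife & Ingrid, Declan & Ravi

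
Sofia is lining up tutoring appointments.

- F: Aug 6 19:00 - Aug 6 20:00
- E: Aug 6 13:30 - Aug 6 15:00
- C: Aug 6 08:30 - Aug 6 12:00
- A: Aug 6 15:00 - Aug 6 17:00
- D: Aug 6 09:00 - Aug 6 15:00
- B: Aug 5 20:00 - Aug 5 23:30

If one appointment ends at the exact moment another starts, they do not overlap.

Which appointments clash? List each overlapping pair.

Two intervals overlap when each starts before the other ends.
Sorted by start: B, C, D, E, A, F.
C starts after B ends — done with B.
D starts before C ends → C and D overlap.
E starts after C ends — done with C.
E starts before D ends → D and E overlap.
A starts exactly when D ends (back-to-back, no overlap) — done with D.
A starts exactly when E ends (back-to-back, no overlap) — done with E.
F starts after A ends.

C & D, D & E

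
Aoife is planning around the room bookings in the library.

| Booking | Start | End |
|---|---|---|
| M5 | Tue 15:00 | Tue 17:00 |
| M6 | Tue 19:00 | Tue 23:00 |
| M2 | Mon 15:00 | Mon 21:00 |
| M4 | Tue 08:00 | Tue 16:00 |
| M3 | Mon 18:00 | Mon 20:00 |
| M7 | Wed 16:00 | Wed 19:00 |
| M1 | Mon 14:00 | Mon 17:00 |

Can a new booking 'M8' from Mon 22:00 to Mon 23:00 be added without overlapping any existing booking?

Yes — the slot is free

M1: ends Mon 17:00 at or before M8 starts Mon 22:00 → clear.
M2: ends Mon 21:00 at or before M8 starts Mon 22:00 → clear.
M3: ends Mon 20:00 at or before M8 starts Mon 22:00 → clear.
M4: starts Tue 08:00 at or after M8 ends Mon 23:00 → clear.
M5: starts Tue 15:00 at or after M8 ends Mon 23:00 → clear.
M6: starts Tue 19:00 at or after M8 ends Mon 23:00 → clear.
M7: starts Wed 16:00 at or after M8 ends Mon 23:00 → clear.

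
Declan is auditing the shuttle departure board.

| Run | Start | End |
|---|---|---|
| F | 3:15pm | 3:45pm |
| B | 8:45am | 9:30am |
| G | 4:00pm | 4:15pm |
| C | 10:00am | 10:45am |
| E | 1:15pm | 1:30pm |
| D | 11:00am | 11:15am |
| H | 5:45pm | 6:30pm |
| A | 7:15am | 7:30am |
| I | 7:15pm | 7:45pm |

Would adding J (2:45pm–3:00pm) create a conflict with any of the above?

A: ends 7:30am at or before J starts 2:45pm → clear.
B: ends 9:30am at or before J starts 2:45pm → clear.
C: ends 10:45am at or before J starts 2:45pm → clear.
D: ends 11:15am at or before J starts 2:45pm → clear.
E: ends 1:30pm at or before J starts 2:45pm → clear.
F: starts 3:15pm at or after J ends 3:00pm → clear.
G: starts 4:00pm at or after J ends 3:00pm → clear.
H: starts 5:45pm at or after J ends 3:00pm → clear.
I: starts 7:15pm at or after J ends 3:00pm → clear.

No — it doesn't clash with anything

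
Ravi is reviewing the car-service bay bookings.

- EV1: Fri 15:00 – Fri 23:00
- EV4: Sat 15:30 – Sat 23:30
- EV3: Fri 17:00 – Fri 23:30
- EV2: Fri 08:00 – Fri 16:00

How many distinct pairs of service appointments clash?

2

Sorted by start: EV2, EV1, EV3, EV4.
EV1 starts before EV2 ends → EV2 and EV1 overlap.
EV3 starts after EV2 ends; EV2 is clear from here.
EV3 starts before EV1 ends → EV1 and EV3 overlap.
EV4 starts after EV1 ends.
EV4 starts after EV3 ends.
Overlapping pairs: EV1 & EV2, EV1 & EV3 — 2 in total.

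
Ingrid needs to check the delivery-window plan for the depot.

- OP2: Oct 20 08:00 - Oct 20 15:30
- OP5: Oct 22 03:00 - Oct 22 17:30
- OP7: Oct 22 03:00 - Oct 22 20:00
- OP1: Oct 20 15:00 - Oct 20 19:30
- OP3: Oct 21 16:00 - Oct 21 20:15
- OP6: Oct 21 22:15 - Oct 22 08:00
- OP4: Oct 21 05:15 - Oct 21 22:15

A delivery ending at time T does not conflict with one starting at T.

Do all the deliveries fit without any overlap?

No

Sorted by start: OP2, OP1, OP4, OP3, OP6, OP5, OP7.
OP1 starts before OP2 ends → OP2 and OP1 overlap.
That's a conflict, so the schedule is not conflict-free.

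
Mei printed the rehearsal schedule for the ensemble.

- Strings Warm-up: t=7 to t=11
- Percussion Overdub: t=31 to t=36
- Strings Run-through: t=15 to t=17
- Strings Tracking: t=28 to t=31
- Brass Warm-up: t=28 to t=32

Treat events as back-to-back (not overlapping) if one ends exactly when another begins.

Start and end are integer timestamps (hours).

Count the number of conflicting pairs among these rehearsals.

Sorted by start: Strings Warm-up, Strings Run-through, Strings Tracking, Brass Warm-up, Percussion Overdub.
Strings Run-through starts after Strings Warm-up ends — done with Strings Warm-up.
Strings Tracking starts after Strings Run-through ends — done with Strings Run-through.
Brass Warm-up starts before Strings Tracking ends → Strings Tracking and Brass Warm-up overlap.
Percussion Overdub starts exactly when Strings Tracking ends (back-to-back, no overlap).
Percussion Overdub starts before Brass Warm-up ends → Brass Warm-up and Percussion Overdub overlap.
Overlapping pairs: Brass Warm-up & Percussion Overdub, Brass Warm-up & Strings Tracking — 2 in total.

2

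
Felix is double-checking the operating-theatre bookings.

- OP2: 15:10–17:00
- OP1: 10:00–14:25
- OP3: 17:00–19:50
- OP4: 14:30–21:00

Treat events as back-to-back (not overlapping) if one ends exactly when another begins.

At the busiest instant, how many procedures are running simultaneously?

Walk through starts and ends in time order (an end at T is processed before a start at T):
10:00 start OP1 → 1
14:25 end OP1 → 0
14:30 start OP4 → 1
15:10 start OP2 → 2
17:00 end OP2 → 1
17:00 start OP3 → 2
19:50 end OP3 → 1
21:00 end OP4 → 0
Peak is 2, at 15:10 (OP2, OP4).

2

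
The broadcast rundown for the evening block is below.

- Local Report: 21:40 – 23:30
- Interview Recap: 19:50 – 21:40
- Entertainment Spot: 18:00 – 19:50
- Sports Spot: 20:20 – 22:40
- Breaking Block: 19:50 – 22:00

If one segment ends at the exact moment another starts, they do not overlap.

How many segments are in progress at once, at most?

Sort all start/end points and keep a running count:
18:00 start Entertainment Spot → 1
19:50 end Entertainment Spot → 0
19:50 start Breaking Block → 1
19:50 start Interview Recap → 2
20:20 start Sports Spot → 3
21:40 end Interview Recap → 2
21:40 start Local Report → 3
22:00 end Breaking Block → 2
22:40 end Sports Spot → 1
23:30 end Local Report → 0
Peak is 3, at 20:20 (Breaking Block, Interview Recap, Sports Spot).

3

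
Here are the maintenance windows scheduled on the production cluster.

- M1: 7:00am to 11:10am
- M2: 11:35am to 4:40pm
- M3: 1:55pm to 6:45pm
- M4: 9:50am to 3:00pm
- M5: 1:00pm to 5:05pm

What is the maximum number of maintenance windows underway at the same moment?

Sort all start/end points and keep a running count:
7:00am start M1 → 1
9:50am start M4 → 2
11:10am end M1 → 1
11:35am start M2 → 2
1:00pm start M5 → 3
1:55pm start M3 → 4
3:00pm end M4 → 3
4:40pm end M2 → 2
5:05pm end M5 → 1
6:45pm end M3 → 0
Peak is 4, at 1:55pm (M2, M3, M4, M5).

4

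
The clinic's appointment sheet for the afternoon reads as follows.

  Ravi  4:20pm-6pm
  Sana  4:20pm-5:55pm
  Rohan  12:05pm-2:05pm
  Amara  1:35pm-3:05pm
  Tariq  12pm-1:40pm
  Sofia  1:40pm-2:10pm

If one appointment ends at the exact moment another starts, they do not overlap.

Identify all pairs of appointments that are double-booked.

Sorted by start: Tariq, Rohan, Amara, Sofia, Ravi, Sana.
Rohan starts before Tariq ends → Tariq and Rohan overlap.
Amara starts before Tariq ends → Tariq and Amara overlap.
Sofia starts exactly when Tariq ends (back-to-back, no overlap), so nothing later overlaps Tariq either.
Amara starts before Rohan ends → Rohan and Amara overlap.
Sofia starts before Rohan ends → Rohan and Sofia overlap.
Ravi starts after Rohan ends, so nothing later overlaps Rohan either.
Sofia starts before Amara ends → Amara and Sofia overlap.
Ravi starts after Amara ends, so nothing later overlaps Amara either.
Ravi starts after Sofia ends, so nothing later overlaps Sofia either.
Sana starts before Ravi ends → Ravi and Sana overlap.

Amara & Rohan, Amara & Sofia, Amara & Tariq, Ravi & Sana, Rohan & Sofia, Rohan & Tariq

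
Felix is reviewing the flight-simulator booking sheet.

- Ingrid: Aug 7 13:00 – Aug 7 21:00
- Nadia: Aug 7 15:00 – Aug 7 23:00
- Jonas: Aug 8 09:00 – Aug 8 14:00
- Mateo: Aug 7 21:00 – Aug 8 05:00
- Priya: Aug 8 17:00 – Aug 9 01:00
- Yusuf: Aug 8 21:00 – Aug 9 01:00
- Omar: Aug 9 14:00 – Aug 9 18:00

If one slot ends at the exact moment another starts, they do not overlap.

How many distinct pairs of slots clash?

3

Two intervals overlap when each starts before the other ends.
Sorted by start: Ingrid, Nadia, Mateo, Jonas, Priya, Yusuf, Omar.
Nadia starts before Ingrid ends → Ingrid and Nadia overlap.
Mateo starts exactly when Ingrid ends (back-to-back, no overlap); Ingrid is clear from here.
Mateo starts before Nadia ends → Nadia and Mateo overlap.
Jonas starts after Nadia ends; Nadia is clear from here.
Jonas starts after Mateo ends; Mateo is clear from here.
Priya starts after Jonas ends; Jonas is clear from here.
Yusuf starts before Priya ends → Priya and Yusuf overlap.
Omar starts after Priya ends.
Omar starts after Yusuf ends.
Overlapping pairs: Ingrid & Nadia, Mateo & Nadia, Priya & Yusuf — 3 in total.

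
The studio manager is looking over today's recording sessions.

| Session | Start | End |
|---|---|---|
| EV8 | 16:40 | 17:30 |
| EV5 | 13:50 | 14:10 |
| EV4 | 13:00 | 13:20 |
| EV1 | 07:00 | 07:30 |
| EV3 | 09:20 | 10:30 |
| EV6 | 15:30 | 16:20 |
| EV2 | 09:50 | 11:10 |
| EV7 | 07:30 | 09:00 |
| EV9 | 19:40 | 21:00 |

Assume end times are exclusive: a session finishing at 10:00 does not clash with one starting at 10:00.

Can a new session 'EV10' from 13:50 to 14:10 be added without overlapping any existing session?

EV1: ends 07:30 at or before EV10 starts 13:50 → clear.
EV7: ends 09:00 at or before EV10 starts 13:50 → clear.
EV3: ends 10:30 at or before EV10 starts 13:50 → clear.
EV2: ends 11:10 at or before EV10 starts 13:50 → clear.
EV4: ends 13:20 at or before EV10 starts 13:50 → clear.
EV5: starts 13:50 before EV10 ends 14:10, and ends 14:10 after EV10 starts 13:50 → overlap.
EV6: starts 15:30 at or after EV10 ends 14:10 → clear.
EV8: starts 16:40 at or after EV10 ends 14:10 → clear.
EV9: starts 19:40 at or after EV10 ends 14:10 → clear.
EV10 overlaps EV5.

No — it overlaps EV5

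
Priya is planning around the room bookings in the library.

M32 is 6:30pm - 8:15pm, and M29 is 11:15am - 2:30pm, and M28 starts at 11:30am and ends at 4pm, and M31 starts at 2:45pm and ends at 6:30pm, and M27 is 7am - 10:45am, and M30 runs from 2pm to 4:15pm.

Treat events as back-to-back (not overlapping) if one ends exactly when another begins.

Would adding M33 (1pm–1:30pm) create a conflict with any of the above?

M27: ends 10:45am at or before M33 starts 1pm → clear.
M29: starts 11:15am before M33 ends 1:30pm, and ends 2:30pm after M33 starts 1pm → overlap.
M28: starts 11:30am before M33 ends 1:30pm, and ends 4pm after M33 starts 1pm → overlap.
M30: starts 2pm at or after M33 ends 1:30pm → clear.
M31: starts 2:45pm at or after M33 ends 1:30pm → clear.
M32: starts 6:30pm at or after M33 ends 1:30pm → clear.
M33 overlaps M28, M29.

Yes — it overlaps M28, M29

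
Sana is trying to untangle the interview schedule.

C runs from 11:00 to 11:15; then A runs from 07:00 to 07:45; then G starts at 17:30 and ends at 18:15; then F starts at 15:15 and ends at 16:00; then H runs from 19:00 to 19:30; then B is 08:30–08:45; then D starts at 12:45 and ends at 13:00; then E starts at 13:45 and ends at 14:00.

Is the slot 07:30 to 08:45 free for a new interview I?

No — it overlaps A, B

A: starts 07:00 before I ends 08:45, and ends 07:45 after I starts 07:30 → overlap.
B: starts 08:30 before I ends 08:45, and ends 08:45 after I starts 07:30 → overlap.
C: starts 11:00 at or after I ends 08:45 → clear.
D: starts 12:45 at or after I ends 08:45 → clear.
E: starts 13:45 at or after I ends 08:45 → clear.
F: starts 15:15 at or after I ends 08:45 → clear.
G: starts 17:30 at or after I ends 08:45 → clear.
H: starts 19:00 at or after I ends 08:45 → clear.
I overlaps A, B.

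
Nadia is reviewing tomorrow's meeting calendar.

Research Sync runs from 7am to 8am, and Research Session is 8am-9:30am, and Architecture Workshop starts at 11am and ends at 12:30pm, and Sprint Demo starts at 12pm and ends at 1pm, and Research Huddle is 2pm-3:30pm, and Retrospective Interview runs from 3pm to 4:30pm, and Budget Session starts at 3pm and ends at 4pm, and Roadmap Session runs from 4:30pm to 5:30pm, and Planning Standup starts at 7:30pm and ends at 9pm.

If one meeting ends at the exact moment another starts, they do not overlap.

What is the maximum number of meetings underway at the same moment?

Sweep the timeline, counting +1 at each start and −1 at each end (ends before starts at a tie):
7am start Research Sync → 1
8am end Research Sync → 0
8am start Research Session → 1
9:30am end Research Session → 0
11am start Architecture Workshop → 1
12pm start Sprint Demo → 2
12:30pm end Architecture Workshop → 1
1pm end Sprint Demo → 0
2pm start Research Huddle → 1
3pm start Budget Session → 2
3pm start Retrospective Interview → 3
3:30pm end Research Huddle → 2
4pm end Budget Session → 1
4:30pm end Retrospective Interview → 0
4:30pm start Roadmap Session → 1
5:30pm end Roadmap Session → 0
7:30pm start Planning Standup → 1
9pm end Planning Standup → 0
Peak is 3, at 3pm (Budget Session, Research Huddle, Retrospective Interview).

3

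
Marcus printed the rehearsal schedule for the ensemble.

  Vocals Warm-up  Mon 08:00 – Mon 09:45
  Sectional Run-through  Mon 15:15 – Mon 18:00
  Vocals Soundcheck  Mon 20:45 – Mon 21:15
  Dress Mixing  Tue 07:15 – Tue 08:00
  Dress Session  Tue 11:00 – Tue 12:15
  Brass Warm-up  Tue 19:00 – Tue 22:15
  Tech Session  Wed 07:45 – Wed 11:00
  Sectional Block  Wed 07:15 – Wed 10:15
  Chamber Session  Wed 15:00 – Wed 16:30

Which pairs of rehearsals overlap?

Sectional Block & Tech Session

Check each pair: they overlap iff neither finishes before the other starts.
Sorted by start: Vocals Warm-up, Sectional Run-through, Vocals Soundcheck, Dress Mixing, Dress Session, Brass Warm-up, Sectional Block, Tech Session, Chamber Session.
Sectional Run-through starts after Vocals Warm-up ends, so nothing later overlaps Vocals Warm-up either.
Vocals Soundcheck starts after Sectional Run-through ends, so nothing later overlaps Sectional Run-through either.
Dress Mixing starts after Vocals Soundcheck ends, so nothing later overlaps Vocals Soundcheck either.
Dress Session starts after Dress Mixing ends, so nothing later overlaps Dress Mixing either.
Brass Warm-up starts after Dress Session ends, so nothing later overlaps Dress Session either.
Sectional Block starts after Brass Warm-up ends, so nothing later overlaps Brass Warm-up either.
Tech Session starts before Sectional Block ends → Sectional Block and Tech Session overlap.
Chamber Session starts after Sectional Block ends.
Chamber Session starts after Tech Session ends.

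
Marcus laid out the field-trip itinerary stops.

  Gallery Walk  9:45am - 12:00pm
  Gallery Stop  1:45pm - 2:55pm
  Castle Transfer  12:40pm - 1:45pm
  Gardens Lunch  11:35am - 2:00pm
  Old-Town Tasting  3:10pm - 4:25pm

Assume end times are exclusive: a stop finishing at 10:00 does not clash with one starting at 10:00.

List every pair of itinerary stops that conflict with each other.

Castle Transfer & Gardens Lunch, Gallery Stop & Gardens Lunch, Gallery Walk & Gardens Lunch

Check each pair: they overlap iff neither finishes before the other starts.
Sorted by start: Gallery Walk, Gardens Lunch, Castle Transfer, Gallery Stop, Old-Town Tasting.
Gardens Lunch starts before Gallery Walk ends → Gallery Walk and Gardens Lunch overlap.
Castle Transfer starts after Gallery Walk ends, so Gallery Walk has no further overlaps.
Castle Transfer starts before Gardens Lunch ends → Gardens Lunch and Castle Transfer overlap.
Gallery Stop starts before Gardens Lunch ends → Gardens Lunch and Gallery Stop overlap.
Old-Town Tasting starts after Gardens Lunch ends.
Gallery Stop starts exactly when Castle Transfer ends (back-to-back, no overlap), so Castle Transfer has no further overlaps.
Old-Town Tasting starts after Gallery Stop ends.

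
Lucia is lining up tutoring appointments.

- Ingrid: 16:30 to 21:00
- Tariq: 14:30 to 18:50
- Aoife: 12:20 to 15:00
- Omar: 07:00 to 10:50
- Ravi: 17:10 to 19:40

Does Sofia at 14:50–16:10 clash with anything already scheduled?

Omar: ends 10:50 at or before Sofia starts 14:50 → clear.
Aoife: starts 12:20 before Sofia ends 16:10, and ends 15:00 after Sofia starts 14:50 → overlap.
Tariq: starts 14:30 before Sofia ends 16:10, and ends 18:50 after Sofia starts 14:50 → overlap.
Ingrid: starts 16:30 at or after Sofia ends 16:10 → clear.
Ravi: starts 17:10 at or after Sofia ends 16:10 → clear.
Sofia overlaps Tariq, Aoife.

Yes — it overlaps Aoife, Tariq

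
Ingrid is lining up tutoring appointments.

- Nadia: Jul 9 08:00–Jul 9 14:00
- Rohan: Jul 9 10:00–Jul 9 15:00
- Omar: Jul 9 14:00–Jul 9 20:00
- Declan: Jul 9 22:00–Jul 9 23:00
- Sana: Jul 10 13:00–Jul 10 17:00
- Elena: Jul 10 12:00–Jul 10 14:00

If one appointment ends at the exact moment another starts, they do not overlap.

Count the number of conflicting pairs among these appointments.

3

Check each pair: they overlap iff neither finishes before the other starts.
Sorted by start: Nadia, Rohan, Omar, Declan, Elena, Sana.
Rohan starts before Nadia ends → Nadia and Rohan overlap.
Omar starts exactly when Nadia ends (back-to-back, no overlap), so Nadia has no further overlaps.
Omar starts before Rohan ends → Rohan and Omar overlap.
Declan starts after Rohan ends, so Rohan has no further overlaps.
Declan starts after Omar ends, so Omar has no further overlaps.
Elena starts after Declan ends, so Declan has no further overlaps.
Sana starts before Elena ends → Elena and Sana overlap.
Overlapping pairs: Elena & Sana, Nadia & Rohan, Omar & Rohan — 3 in total.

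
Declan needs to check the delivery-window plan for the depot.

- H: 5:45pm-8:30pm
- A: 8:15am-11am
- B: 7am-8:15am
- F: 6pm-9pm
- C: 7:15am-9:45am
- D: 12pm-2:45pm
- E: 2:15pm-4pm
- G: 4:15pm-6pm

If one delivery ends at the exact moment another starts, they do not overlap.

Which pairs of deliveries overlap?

Sorted by start: B, C, A, D, E, G, H, F.
C starts before B ends → B and C overlap.
A starts exactly when B ends (back-to-back, no overlap); B is clear from here.
A starts before C ends → C and A overlap.
D starts after C ends; C is clear from here.
D starts after A ends; A is clear from here.
E starts before D ends → D and E overlap.
G starts after D ends; D is clear from here.
G starts after E ends; E is clear from here.
H starts before G ends → G and H overlap.
F starts exactly when G ends (back-to-back, no overlap).
F starts before H ends → H and F overlap.

A & C, B & C, D & E, F & H, G & H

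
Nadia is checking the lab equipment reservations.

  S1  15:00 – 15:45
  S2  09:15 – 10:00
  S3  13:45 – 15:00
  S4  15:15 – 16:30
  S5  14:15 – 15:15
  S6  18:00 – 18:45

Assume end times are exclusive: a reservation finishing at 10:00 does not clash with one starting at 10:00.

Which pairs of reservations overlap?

S1 & S4, S1 & S5, S3 & S5

Sorted by start: S2, S3, S5, S1, S4, S6.
S3 starts after S2 ends — done with S2.
S5 starts before S3 ends → S3 and S5 overlap.
S1 starts exactly when S3 ends (back-to-back, no overlap) — done with S3.
S1 starts before S5 ends → S5 and S1 overlap.
S4 starts exactly when S5 ends (back-to-back, no overlap) — done with S5.
S4 starts before S1 ends → S1 and S4 overlap.
S6 starts after S1 ends.
S6 starts after S4 ends.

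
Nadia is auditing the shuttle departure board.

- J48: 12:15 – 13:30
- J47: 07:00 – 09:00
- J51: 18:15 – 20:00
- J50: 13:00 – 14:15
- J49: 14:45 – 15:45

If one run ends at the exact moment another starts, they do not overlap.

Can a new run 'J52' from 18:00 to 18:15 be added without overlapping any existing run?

J47: ends 09:00 at or before J52 starts 18:00 → clear.
J48: ends 13:30 at or before J52 starts 18:00 → clear.
J50: ends 14:15 at or before J52 starts 18:00 → clear.
J49: ends 15:45 at or before J52 starts 18:00 → clear.
J51: starts 18:15 at or after J52 ends 18:15 → clear.

Yes — the slot is free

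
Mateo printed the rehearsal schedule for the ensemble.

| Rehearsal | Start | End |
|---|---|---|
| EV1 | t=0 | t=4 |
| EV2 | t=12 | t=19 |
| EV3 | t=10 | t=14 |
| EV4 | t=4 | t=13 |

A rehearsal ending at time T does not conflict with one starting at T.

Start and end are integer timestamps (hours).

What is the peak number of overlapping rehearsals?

3

Sweep the timeline, counting +1 at each start and −1 at each end (ends before starts at a tie):
t=0 start EV1 → 1
t=4 end EV1 → 0
t=4 start EV4 → 1
t=10 start EV3 → 2
t=12 start EV2 → 3
t=13 end EV4 → 2
t=14 end EV3 → 1
t=19 end EV2 → 0
Peak is 3, at t=12 (EV2, EV3, EV4).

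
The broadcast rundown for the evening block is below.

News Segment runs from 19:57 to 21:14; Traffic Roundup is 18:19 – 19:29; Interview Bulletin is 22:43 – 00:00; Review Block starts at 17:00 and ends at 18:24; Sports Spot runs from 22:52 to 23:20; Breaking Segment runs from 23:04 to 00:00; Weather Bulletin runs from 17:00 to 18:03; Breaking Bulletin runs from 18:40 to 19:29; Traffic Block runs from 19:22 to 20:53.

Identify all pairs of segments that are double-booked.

Breaking Bulletin & Traffic Block, Breaking Bulletin & Traffic Roundup, Breaking Segment & Interview Bulletin, Breaking Segment & Sports Spot, Interview Bulletin & Sports Spot, News Segment & Traffic Block, Review Block & Traffic Roundup, Review Block & Weather Bulletin, Traffic Block & Traffic Roundup

Check each pair: they overlap iff neither finishes before the other starts.
Sorted by start: Weather Bulletin, Review Block, Traffic Roundup, Breaking Bulletin, Traffic Block, News Segment, Interview Bulletin, Sports Spot, Breaking Segment.
Review Block starts before Weather Bulletin ends → Weather Bulletin and Review Block overlap.
Traffic Roundup starts after Weather Bulletin ends, so Weather Bulletin has no further overlaps.
Traffic Roundup starts before Review Block ends → Review Block and Traffic Roundup overlap.
Breaking Bulletin starts after Review Block ends, so Review Block has no further overlaps.
Breaking Bulletin starts before Traffic Roundup ends → Traffic Roundup and Breaking Bulletin overlap.
Traffic Block starts before Traffic Roundup ends → Traffic Roundup and Traffic Block overlap.
News Segment starts after Traffic Roundup ends, so Traffic Roundup has no further overlaps.
Traffic Block starts before Breaking Bulletin ends → Breaking Bulletin and Traffic Block overlap.
News Segment starts after Breaking Bulletin ends, so Breaking Bulletin has no further overlaps.
News Segment starts before Traffic Block ends → Traffic Block and News Segment overlap.
Interview Bulletin starts after Traffic Block ends, so Traffic Block has no further overlaps.
Interview Bulletin starts after News Segment ends, so News Segment has no further overlaps.
Sports Spot starts before Interview Bulletin ends → Interview Bulletin and Sports Spot overlap.
Breaking Segment starts before Interview Bulletin ends → Interview Bulletin and Breaking Segment overlap.
Breaking Segment starts before Sports Spot ends → Sports Spot and Breaking Segment overlap.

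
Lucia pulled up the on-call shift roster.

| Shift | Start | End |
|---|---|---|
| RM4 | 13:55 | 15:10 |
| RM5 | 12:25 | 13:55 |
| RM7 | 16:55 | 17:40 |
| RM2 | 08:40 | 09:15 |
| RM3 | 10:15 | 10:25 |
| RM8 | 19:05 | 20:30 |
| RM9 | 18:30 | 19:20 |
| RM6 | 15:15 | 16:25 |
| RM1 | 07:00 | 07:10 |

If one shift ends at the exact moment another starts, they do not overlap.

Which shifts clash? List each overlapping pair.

Sorted by start: RM1, RM2, RM3, RM5, RM4, RM6, RM7, RM9, RM8.
RM2 starts after RM1 ends — done with RM1.
RM3 starts after RM2 ends — done with RM2.
RM5 starts after RM3 ends — done with RM3.
RM4 starts exactly when RM5 ends (back-to-back, no overlap) — done with RM5.
RM6 starts after RM4 ends — done with RM4.
RM7 starts after RM6 ends — done with RM6.
RM9 starts after RM7 ends — done with RM7.
RM8 starts before RM9 ends → RM9 and RM8 overlap.

RM8 & RM9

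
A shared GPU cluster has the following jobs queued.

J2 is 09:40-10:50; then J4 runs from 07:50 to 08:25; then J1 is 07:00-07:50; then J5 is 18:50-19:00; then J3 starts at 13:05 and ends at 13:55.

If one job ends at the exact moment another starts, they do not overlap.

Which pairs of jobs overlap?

Two intervals overlap when each starts before the other ends.
Sorted by start: J1, J4, J2, J3, J5.
J4 starts exactly when J1 ends (back-to-back, no overlap), so J1 has no further overlaps.
J2 starts after J4 ends, so J4 has no further overlaps.
J3 starts after J2 ends, so J2 has no further overlaps.
J5 starts after J3 ends.

none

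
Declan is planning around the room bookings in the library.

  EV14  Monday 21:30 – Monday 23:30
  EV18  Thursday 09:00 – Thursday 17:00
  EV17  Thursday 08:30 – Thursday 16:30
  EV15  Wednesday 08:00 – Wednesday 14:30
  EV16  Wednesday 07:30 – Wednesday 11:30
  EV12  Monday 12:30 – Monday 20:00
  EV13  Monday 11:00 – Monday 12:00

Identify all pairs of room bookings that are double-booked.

EV15 & EV16, EV17 & EV18

Sorted by start: EV13, EV12, EV14, EV16, EV15, EV17, EV18.
EV12 starts after EV13 ends, so EV13 has no further overlaps.
EV14 starts after EV12 ends, so EV12 has no further overlaps.
EV16 starts after EV14 ends, so EV14 has no further overlaps.
EV15 starts before EV16 ends → EV16 and EV15 overlap.
EV17 starts after EV16 ends, so EV16 has no further overlaps.
EV17 starts after EV15 ends, so EV15 has no further overlaps.
EV18 starts before EV17 ends → EV17 and EV18 overlap.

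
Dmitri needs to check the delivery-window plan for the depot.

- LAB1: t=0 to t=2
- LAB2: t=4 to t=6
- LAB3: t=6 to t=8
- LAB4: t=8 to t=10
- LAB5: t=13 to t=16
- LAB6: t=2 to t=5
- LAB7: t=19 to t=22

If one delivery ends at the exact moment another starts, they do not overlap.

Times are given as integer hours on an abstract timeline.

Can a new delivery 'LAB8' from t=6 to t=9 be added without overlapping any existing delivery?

No — it overlaps LAB3, LAB4

LAB1: ends t=2 at or before LAB8 starts t=6 → clear.
LAB6: ends t=5 at or before LAB8 starts t=6 → clear.
LAB2: ends t=6 at or before LAB8 starts t=6 → clear.
LAB3: starts t=6 before LAB8 ends t=9, and ends t=8 after LAB8 starts t=6 → overlap.
LAB4: starts t=8 before LAB8 ends t=9, and ends t=10 after LAB8 starts t=6 → overlap.
LAB5: starts t=13 at or after LAB8 ends t=9 → clear.
LAB7: starts t=19 at or after LAB8 ends t=9 → clear.
LAB8 overlaps LAB3, LAB4.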